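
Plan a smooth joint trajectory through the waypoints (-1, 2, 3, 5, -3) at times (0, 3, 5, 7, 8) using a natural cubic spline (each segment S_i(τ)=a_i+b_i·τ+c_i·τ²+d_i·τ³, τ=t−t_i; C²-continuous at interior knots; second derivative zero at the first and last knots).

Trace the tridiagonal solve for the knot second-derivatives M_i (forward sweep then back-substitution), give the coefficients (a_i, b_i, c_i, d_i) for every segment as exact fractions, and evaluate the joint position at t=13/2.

  seg 0: a=-1 b=19/13 c=0 d=-2/39
  seg 1: a=2 b=1/13 c=-6/13 d=35/104
  seg 2: a=3 b=59/26 c=81/52 d=-57/52
  seg 3: a=5 b=-121/26 c=-261/52 d=87/52
S(13/2) = 2583/416

Δ: Δ0=1, Δ1=1/2, Δ2=1, Δ3=-8
row 1: diag=10, rhs=-3; c'=1/5, d'=-3/10
row 2: denom=8−2·1/5=38/5; d'=(3−2·-3/10)/(38/5)=9/19
row 3: denom=6−2·5/19=104/19; d'=(-54−2·9/19)/(104/19)=-261/26
back: M3=-261/26
back: M2=9/19−5/19·-261/26=81/26
back: M1=-3/10−1/5·81/26=-12/13
M: M0=0, M1=-12/13, M2=81/26, M3=-261/26, M4=0
seg 0: a=-1, c=M0/2=0, d=(M1−M0)/(6·3)=-2/39, b=Δ0−h0·(2M0+M1)/6=19/13
seg 1: a=2, c=M1/2=-6/13, d=(M2−M1)/(6·2)=35/104, b=Δ1−h1·(2M1+M2)/6=1/13
seg 2: a=3, c=M2/2=81/52, d=(M3−M2)/(6·2)=-57/52, b=Δ2−h2·(2M2+M3)/6=59/26
seg 3: a=5, c=M3/2=-261/52, d=(M4−M3)/(6·1)=87/52, b=Δ3−h3·(2M3+M4)/6=-121/26
t_q=13/2 → seg 2, τ=3/2; S=3+59/26·τ+81/52·τ²+-57/52·τ³=2583/416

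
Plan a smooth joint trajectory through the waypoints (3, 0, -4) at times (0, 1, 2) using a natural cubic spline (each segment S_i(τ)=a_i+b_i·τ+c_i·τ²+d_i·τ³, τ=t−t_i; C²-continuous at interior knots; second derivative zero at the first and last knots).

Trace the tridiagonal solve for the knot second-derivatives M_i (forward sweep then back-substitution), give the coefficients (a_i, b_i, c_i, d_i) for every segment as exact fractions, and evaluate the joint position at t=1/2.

  seg 0: a=3 b=-11/4 c=0 d=-1/4
  seg 1: a=0 b=-7/2 c=-3/4 d=1/4
S(1/2) = 51/32

Δ: Δ0=-3, Δ1=-4
row 1: diag=4, rhs=-6; c'=1/4, d'=-3/2
back: M1=-3/2
M: M0=0, M1=-3/2, M2=0
seg 0: a=3, c=M0/2=0, d=(M1−M0)/(6·1)=-1/4, b=Δ0−h0·(2M0+M1)/6=-11/4
seg 1: a=0, c=M1/2=-3/4, d=(M2−M1)/(6·1)=1/4, b=Δ1−h1·(2M1+M2)/6=-7/2
t_q=1/2 → seg 0, τ=1/2; S=3+-11/4·τ+0·τ²+-1/4·τ³=51/32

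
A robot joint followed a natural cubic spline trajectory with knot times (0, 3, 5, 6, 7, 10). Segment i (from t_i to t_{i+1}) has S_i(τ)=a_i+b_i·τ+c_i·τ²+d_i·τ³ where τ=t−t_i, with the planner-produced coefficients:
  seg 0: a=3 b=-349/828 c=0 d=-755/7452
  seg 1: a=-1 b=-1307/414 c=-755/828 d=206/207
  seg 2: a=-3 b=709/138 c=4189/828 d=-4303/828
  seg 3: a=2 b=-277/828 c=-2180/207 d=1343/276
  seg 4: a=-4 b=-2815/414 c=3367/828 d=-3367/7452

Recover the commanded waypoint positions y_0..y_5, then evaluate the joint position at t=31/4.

y_0=3 y_1=-1 y_2=-3 y_3=2 y_4=-4 y_5=0
S(31/4) = -41233/5888

y_0 = S_0(0) = a_0 = 3
y_1 = S_1(0) = a_1 = -1
y_2 = S_2(0) = a_2 = -3
y_3 = S_3(0) = a_3 = 2
y_4 = S_4(0) = a_4 = -4
y_5 = S_4(3) = 0
t_q=31/4 is in segment 4 (τ=3/4); S_4(τ)=-41233/5888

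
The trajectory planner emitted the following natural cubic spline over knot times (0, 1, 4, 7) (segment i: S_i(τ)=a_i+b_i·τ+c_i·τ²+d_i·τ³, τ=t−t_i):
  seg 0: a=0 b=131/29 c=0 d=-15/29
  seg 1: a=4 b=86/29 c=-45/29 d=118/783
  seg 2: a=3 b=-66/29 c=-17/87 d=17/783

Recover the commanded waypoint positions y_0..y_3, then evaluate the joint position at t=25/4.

y_0=0 y_1=4 y_2=3 y_3=-5
S(25/4) = -5313/1856

y_0 = S_0(0) = a_0 = 0
y_1 = S_1(0) = a_1 = 4
y_2 = S_2(0) = a_2 = 3
y_3 = S_2(3) = -5
t_q=25/4 is in segment 2 (τ=9/4); S_2(τ)=-5313/1856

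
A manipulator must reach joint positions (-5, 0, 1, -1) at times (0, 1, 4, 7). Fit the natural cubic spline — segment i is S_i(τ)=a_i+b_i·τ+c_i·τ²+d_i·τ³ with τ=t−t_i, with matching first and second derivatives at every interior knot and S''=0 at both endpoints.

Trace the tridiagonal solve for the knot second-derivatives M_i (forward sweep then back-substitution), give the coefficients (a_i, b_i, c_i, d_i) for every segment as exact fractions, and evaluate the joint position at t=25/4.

Δ: Δ0=5, Δ1=1/3, Δ2=-2/3
row 1: diag=8, rhs=-28; c'=3/8, d'=-7/2
row 2: denom=12−3·3/8=87/8; d'=(-6−3·-7/2)/(87/8)=12/29
back: M2=12/29
back: M1=-7/2−3/8·12/29=-106/29
M: M0=0, M1=-106/29, M2=12/29, M3=0
seg 0: a=-5, c=M0/2=0, d=(M1−M0)/(6·1)=-53/87, b=Δ0−h0·(2M0+M1)/6=488/87
seg 1: a=0, c=M1/2=-53/29, d=(M2−M1)/(6·3)=59/261, b=Δ1−h1·(2M1+M2)/6=329/87
seg 2: a=1, c=M2/2=6/29, d=(M3−M2)/(6·3)=-2/87, b=Δ2−h2·(2M2+M3)/6=-94/87
t_q=25/4 → seg 2, τ=9/4; S=1+-94/87·τ+6/29·τ²+-2/87·τ³=-599/928

  seg 0: a=-5 b=488/87 c=0 d=-53/87
  seg 1: a=0 b=329/87 c=-53/29 d=59/261
  seg 2: a=1 b=-94/87 c=6/29 d=-2/87
S(25/4) = -599/928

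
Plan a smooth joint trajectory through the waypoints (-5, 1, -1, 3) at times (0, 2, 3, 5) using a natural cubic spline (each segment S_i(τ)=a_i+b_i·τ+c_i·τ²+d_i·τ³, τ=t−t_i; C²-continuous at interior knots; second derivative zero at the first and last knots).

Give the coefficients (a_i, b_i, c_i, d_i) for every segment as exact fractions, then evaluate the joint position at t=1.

Δ: Δ0=3, Δ1=-2, Δ2=2
row 1: diag=6, rhs=-30; c'=1/6, d'=-5
row 2: denom=6−1·1/6=35/6; d'=(24−1·-5)/(35/6)=174/35
back: M2=174/35
back: M1=-5−1/6·174/35=-204/35
M: M0=0, M1=-204/35, M2=174/35, M3=0
seg 0: a=-5, c=M0/2=0, d=(M1−M0)/(6·2)=-17/35, b=Δ0−h0·(2M0+M1)/6=173/35
seg 1: a=1, c=M1/2=-102/35, d=(M2−M1)/(6·1)=9/5, b=Δ1−h1·(2M1+M2)/6=-31/35
seg 2: a=-1, c=M2/2=87/35, d=(M3−M2)/(6·2)=-29/70, b=Δ2−h2·(2M2+M3)/6=-46/35
t_q=1 → seg 0, τ=1; S=-5+173/35·τ+0·τ²+-17/35·τ³=-19/35

  seg 0: a=-5 b=173/35 c=0 d=-17/35
  seg 1: a=1 b=-31/35 c=-102/35 d=9/5
  seg 2: a=-1 b=-46/35 c=87/35 d=-29/70
S(1) = -19/35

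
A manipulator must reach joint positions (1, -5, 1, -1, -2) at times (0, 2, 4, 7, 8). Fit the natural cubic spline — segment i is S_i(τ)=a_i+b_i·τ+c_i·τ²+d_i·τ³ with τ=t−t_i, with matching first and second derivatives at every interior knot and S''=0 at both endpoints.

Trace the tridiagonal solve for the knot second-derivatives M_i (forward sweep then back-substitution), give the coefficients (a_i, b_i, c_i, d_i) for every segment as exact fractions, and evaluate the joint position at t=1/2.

  seg 0: a=1 b=-965/201 c=0 d=181/402
  seg 1: a=-5 b=121/201 c=181/67 d=-151/201
  seg 2: a=1 b=481/201 c=-121/67 d=158/603
  seg 3: a=-1 b=-275/201 c=37/67 d=-37/201
S(1/2) = -1441/1072

Δ: Δ0=-3, Δ1=3, Δ2=-2/3, Δ3=-1
row 1: diag=8, rhs=36; c'=1/4, d'=9/2
row 2: denom=10−2·1/4=19/2; d'=(-22−2·9/2)/(19/2)=-62/19
row 3: denom=8−3·6/19=134/19; d'=(-2−3·-62/19)/(134/19)=74/67
back: M3=74/67
back: M2=-62/19−6/19·74/67=-242/67
back: M1=9/2−1/4·-242/67=362/67
M: M0=0, M1=362/67, M2=-242/67, M3=74/67, M4=0
seg 0: a=1, c=M0/2=0, d=(M1−M0)/(6·2)=181/402, b=Δ0−h0·(2M0+M1)/6=-965/201
seg 1: a=-5, c=M1/2=181/67, d=(M2−M1)/(6·2)=-151/201, b=Δ1−h1·(2M1+M2)/6=121/201
seg 2: a=1, c=M2/2=-121/67, d=(M3−M2)/(6·3)=158/603, b=Δ2−h2·(2M2+M3)/6=481/201
seg 3: a=-1, c=M3/2=37/67, d=(M4−M3)/(6·1)=-37/201, b=Δ3−h3·(2M3+M4)/6=-275/201
t_q=1/2 → seg 0, τ=1/2; S=1+-965/201·τ+0·τ²+181/402·τ³=-1441/1072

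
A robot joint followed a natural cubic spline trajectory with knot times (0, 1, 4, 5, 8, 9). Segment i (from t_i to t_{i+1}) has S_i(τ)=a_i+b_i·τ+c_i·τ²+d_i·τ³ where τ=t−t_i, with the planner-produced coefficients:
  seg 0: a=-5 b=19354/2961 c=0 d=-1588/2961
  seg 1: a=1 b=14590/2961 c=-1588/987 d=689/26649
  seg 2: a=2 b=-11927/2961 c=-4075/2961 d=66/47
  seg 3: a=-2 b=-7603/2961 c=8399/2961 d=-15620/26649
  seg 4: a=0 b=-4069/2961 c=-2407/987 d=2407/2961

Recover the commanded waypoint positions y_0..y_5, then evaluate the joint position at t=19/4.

y_0 = S_0(0) = a_0 = -5
y_1 = S_1(0) = a_1 = 1
y_2 = S_2(0) = a_2 = 2
y_3 = S_3(0) = a_3 = -2
y_4 = S_4(0) = a_4 = 0
y_5 = S_4(1) = -3
t_q=19/4 is in segment 2 (τ=3/4); S_2(τ)=-37987/31584

y_0=-5 y_1=1 y_2=2 y_3=-2 y_4=0 y_5=-3
S(19/4) = -37987/31584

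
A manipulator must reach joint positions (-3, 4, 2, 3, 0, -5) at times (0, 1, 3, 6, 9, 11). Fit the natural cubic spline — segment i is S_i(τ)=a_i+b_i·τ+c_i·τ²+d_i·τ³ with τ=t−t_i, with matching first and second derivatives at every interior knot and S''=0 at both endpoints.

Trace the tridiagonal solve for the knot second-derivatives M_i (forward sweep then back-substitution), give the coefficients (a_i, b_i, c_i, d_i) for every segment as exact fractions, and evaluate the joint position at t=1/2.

  seg 0: a=-3 b=48241/5676 c=0 d=-8509/5676
  seg 1: a=4 b=11357/2838 c=-8509/1892 d=2833/2838
  seg 2: a=2 b=-5701/2838 c=2823/1892 d=-12113/51084
  seg 3: a=3 b=3073/5676 c=-911/1419 d=2183/51084
  seg 4: a=0 b=-6121/2838 c=-487/1892 d=487/11352
S(1/2) = 16077/15136

Δ: Δ0=7, Δ1=-1, Δ2=1/3, Δ3=-1, Δ4=-5/2
row 1: diag=6, rhs=-48; c'=1/3, d'=-8
row 2: denom=10−2·1/3=28/3; d'=(8−2·-8)/(28/3)=18/7
row 3: denom=12−3·9/28=309/28; d'=(-8−3·18/7)/(309/28)=-440/309
row 4: denom=10−3·28/103=946/103; d'=(-9−3·-440/309)/(946/103)=-487/946
back: M4=-487/946
back: M3=-440/309−28/103·-487/946=-1822/1419
back: M2=18/7−9/28·-1822/1419=2823/946
back: M1=-8−1/3·2823/946=-8509/946
M: M0=0, M1=-8509/946, M2=2823/946, M3=-1822/1419, M4=-487/946, M5=0
seg 0: a=-3, c=M0/2=0, d=(M1−M0)/(6·1)=-8509/5676, b=Δ0−h0·(2M0+M1)/6=48241/5676
seg 1: a=4, c=M1/2=-8509/1892, d=(M2−M1)/(6·2)=2833/2838, b=Δ1−h1·(2M1+M2)/6=11357/2838
seg 2: a=2, c=M2/2=2823/1892, d=(M3−M2)/(6·3)=-12113/51084, b=Δ2−h2·(2M2+M3)/6=-5701/2838
seg 3: a=3, c=M3/2=-911/1419, d=(M4−M3)/(6·3)=2183/51084, b=Δ3−h3·(2M3+M4)/6=3073/5676
seg 4: a=0, c=M4/2=-487/1892, d=(M5−M4)/(6·2)=487/11352, b=Δ4−h4·(2M4+M5)/6=-6121/2838
t_q=1/2 → seg 0, τ=1/2; S=-3+48241/5676·τ+0·τ²+-8509/5676·τ³=16077/15136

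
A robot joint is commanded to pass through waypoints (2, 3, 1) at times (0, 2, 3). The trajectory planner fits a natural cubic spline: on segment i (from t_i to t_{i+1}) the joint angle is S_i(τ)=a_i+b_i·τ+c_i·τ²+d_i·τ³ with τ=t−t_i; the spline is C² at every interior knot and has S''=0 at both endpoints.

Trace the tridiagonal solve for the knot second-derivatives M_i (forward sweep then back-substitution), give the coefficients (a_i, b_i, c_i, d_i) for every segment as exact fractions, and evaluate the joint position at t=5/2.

  seg 0: a=2 b=4/3 c=0 d=-5/24
  seg 1: a=3 b=-7/6 c=-5/4 d=5/12
S(5/2) = 69/32

Δ: Δ0=1/2, Δ1=-2
row 1: diag=6, rhs=-15; c'=1/6, d'=-5/2
back: M1=-5/2
M: M0=0, M1=-5/2, M2=0
seg 0: a=2, c=M0/2=0, d=(M1−M0)/(6·2)=-5/24, b=Δ0−h0·(2M0+M1)/6=4/3
seg 1: a=3, c=M1/2=-5/4, d=(M2−M1)/(6·1)=5/12, b=Δ1−h1·(2M1+M2)/6=-7/6
t_q=5/2 → seg 1, τ=1/2; S=3+-7/6·τ+-5/4·τ²+5/12·τ³=69/32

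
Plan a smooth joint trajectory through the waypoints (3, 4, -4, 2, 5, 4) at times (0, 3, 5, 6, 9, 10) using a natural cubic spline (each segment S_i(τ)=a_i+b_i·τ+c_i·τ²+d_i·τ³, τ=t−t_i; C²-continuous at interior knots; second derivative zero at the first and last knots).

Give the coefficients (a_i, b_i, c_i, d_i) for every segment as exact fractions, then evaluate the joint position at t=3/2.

  seg 0: a=3 b=869/300 c=0 d=-769/2700
  seg 1: a=4 b=-719/150 c=-769/300 d=37/25
  seg 2: a=-4 b=407/150 c=379/60 d=-303/100
  seg 3: a=2 b=1877/300 c=-208/75 d=919/2700
  seg 4: a=5 b=-179/150 c=29/100 d=-29/300
S(3/2) = 5107/800

Δ: Δ0=1/3, Δ1=-4, Δ2=6, Δ3=1, Δ4=-1
row 1: diag=10, rhs=-26; c'=1/5, d'=-13/5
row 2: denom=6−2·1/5=28/5; d'=(60−2·-13/5)/(28/5)=163/14
row 3: denom=8−1·5/28=219/28; d'=(-30−1·163/14)/(219/28)=-1166/219
row 4: denom=8−3·28/73=500/73; d'=(-12−3·-1166/219)/(500/73)=29/50
back: M4=29/50
back: M3=-1166/219−28/73·29/50=-416/75
back: M2=163/14−5/28·-416/75=379/30
back: M1=-13/5−1/5·379/30=-769/150
M: M0=0, M1=-769/150, M2=379/30, M3=-416/75, M4=29/50, M5=0
seg 0: a=3, c=M0/2=0, d=(M1−M0)/(6·3)=-769/2700, b=Δ0−h0·(2M0+M1)/6=869/300
seg 1: a=4, c=M1/2=-769/300, d=(M2−M1)/(6·2)=37/25, b=Δ1−h1·(2M1+M2)/6=-719/150
seg 2: a=-4, c=M2/2=379/60, d=(M3−M2)/(6·1)=-303/100, b=Δ2−h2·(2M2+M3)/6=407/150
seg 3: a=2, c=M3/2=-208/75, d=(M4−M3)/(6·3)=919/2700, b=Δ3−h3·(2M3+M4)/6=1877/300
seg 4: a=5, c=M4/2=29/100, d=(M5−M4)/(6·1)=-29/300, b=Δ4−h4·(2M4+M5)/6=-179/150
t_q=3/2 → seg 0, τ=3/2; S=3+869/300·τ+0·τ²+-769/2700·τ³=5107/800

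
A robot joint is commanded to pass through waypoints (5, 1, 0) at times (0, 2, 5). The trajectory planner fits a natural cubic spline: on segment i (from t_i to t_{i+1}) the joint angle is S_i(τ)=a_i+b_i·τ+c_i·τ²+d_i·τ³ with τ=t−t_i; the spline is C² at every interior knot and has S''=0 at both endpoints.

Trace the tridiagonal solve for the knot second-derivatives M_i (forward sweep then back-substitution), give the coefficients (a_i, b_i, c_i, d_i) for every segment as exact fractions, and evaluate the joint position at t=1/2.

Δ: Δ0=-2, Δ1=-1/3
row 1: diag=10, rhs=10; c'=3/10, d'=1
back: M1=1
M: M0=0, M1=1, M2=0
seg 0: a=5, c=M0/2=0, d=(M1−M0)/(6·2)=1/12, b=Δ0−h0·(2M0+M1)/6=-7/3
seg 1: a=1, c=M1/2=1/2, d=(M2−M1)/(6·3)=-1/18, b=Δ1−h1·(2M1+M2)/6=-4/3
t_q=1/2 → seg 0, τ=1/2; S=5+-7/3·τ+0·τ²+1/12·τ³=123/32

  seg 0: a=5 b=-7/3 c=0 d=1/12
  seg 1: a=1 b=-4/3 c=1/2 d=-1/18
S(1/2) = 123/32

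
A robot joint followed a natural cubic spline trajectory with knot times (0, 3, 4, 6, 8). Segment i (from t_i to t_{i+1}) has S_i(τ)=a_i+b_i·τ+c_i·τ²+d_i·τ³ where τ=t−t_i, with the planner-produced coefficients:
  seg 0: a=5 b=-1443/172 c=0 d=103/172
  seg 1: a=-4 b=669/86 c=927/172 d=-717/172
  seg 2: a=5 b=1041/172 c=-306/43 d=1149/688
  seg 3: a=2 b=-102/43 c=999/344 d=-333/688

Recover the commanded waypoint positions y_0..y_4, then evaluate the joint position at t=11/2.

y_0 = S_0(0) = a_0 = 5
y_1 = S_1(0) = a_1 = -4
y_2 = S_2(0) = a_2 = 5
y_3 = S_3(0) = a_3 = 2
y_4 = S_3(2) = 5
t_q=11/2 is in segment 2 (τ=3/2); S_2(τ)=20383/5504

y_0=5 y_1=-4 y_2=5 y_3=2 y_4=5
S(11/2) = 20383/5504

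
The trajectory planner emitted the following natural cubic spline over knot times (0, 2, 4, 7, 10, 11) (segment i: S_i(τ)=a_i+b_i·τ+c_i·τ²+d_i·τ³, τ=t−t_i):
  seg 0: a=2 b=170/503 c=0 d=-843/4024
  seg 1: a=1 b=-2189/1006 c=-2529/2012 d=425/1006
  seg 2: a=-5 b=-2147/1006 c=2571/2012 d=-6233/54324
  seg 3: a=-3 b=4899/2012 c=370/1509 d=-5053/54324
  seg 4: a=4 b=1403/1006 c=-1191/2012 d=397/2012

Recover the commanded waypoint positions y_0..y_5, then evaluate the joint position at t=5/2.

y_0=2 y_1=1 y_2=-5 y_3=-3 y_4=4 y_5=5
S(5/2) = -703/2012

y_0 = S_0(0) = a_0 = 2
y_1 = S_1(0) = a_1 = 1
y_2 = S_2(0) = a_2 = -5
y_3 = S_3(0) = a_3 = -3
y_4 = S_4(0) = a_4 = 4
y_5 = S_4(1) = 5
t_q=5/2 is in segment 1 (τ=1/2); S_1(τ)=-703/2012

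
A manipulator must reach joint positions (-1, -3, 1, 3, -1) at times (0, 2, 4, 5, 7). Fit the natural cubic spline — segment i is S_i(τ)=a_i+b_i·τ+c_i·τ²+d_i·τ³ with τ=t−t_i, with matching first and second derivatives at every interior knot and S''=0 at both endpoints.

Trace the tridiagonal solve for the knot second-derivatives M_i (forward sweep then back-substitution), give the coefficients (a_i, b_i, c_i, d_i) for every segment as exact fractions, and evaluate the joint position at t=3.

  seg 0: a=-1 b=-225/128 c=0 d=97/512
  seg 1: a=-3 b=33/64 c=291/256 d=-101/512
  seg 2: a=1 b=345/128 c=-3/64 d=-83/128
  seg 3: a=3 b=21/32 c=-255/128 d=85/256
S(3) = -791/512

Δ: Δ0=-1, Δ1=2, Δ2=2, Δ3=-2
row 1: diag=8, rhs=18; c'=1/4, d'=9/4
row 2: denom=6−2·1/4=11/2; d'=(0−2·9/4)/(11/2)=-9/11
row 3: denom=6−1·2/11=64/11; d'=(-24−1·-9/11)/(64/11)=-255/64
back: M3=-255/64
back: M2=-9/11−2/11·-255/64=-3/32
back: M1=9/4−1/4·-3/32=291/128
M: M0=0, M1=291/128, M2=-3/32, M3=-255/64, M4=0
seg 0: a=-1, c=M0/2=0, d=(M1−M0)/(6·2)=97/512, b=Δ0−h0·(2M0+M1)/6=-225/128
seg 1: a=-3, c=M1/2=291/256, d=(M2−M1)/(6·2)=-101/512, b=Δ1−h1·(2M1+M2)/6=33/64
seg 2: a=1, c=M2/2=-3/64, d=(M3−M2)/(6·1)=-83/128, b=Δ2−h2·(2M2+M3)/6=345/128
seg 3: a=3, c=M3/2=-255/128, d=(M4−M3)/(6·2)=85/256, b=Δ3−h3·(2M3+M4)/6=21/32
t_q=3 → seg 1, τ=1; S=-3+33/64·τ+291/256·τ²+-101/512·τ³=-791/512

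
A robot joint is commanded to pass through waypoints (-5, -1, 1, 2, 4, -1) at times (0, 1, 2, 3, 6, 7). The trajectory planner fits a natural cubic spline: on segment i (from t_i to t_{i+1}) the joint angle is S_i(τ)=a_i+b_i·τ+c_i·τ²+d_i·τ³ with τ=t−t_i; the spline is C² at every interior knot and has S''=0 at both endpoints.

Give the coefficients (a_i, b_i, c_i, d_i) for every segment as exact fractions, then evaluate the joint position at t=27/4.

  seg 0: a=-5 b=10580/2379 c=0 d=-1064/2379
  seg 1: a=-1 b=7388/2379 c=-1064/793 d=562/2379
  seg 2: a=1 b=2690/2379 c=-502/793 d=1195/2379
  seg 3: a=2 b=251/183 c=693/793 d=-2638/7137
  seg 4: a=4 b=-8005/2379 c=-1945/793 d=1945/2379
S(27/4) = 22413/50752

Δ: Δ0=4, Δ1=2, Δ2=1, Δ3=2/3, Δ4=-5
row 1: diag=4, rhs=-12; c'=1/4, d'=-3
row 2: denom=4−1·1/4=15/4; d'=(-6−1·-3)/(15/4)=-4/5
row 3: denom=8−1·4/15=116/15; d'=(-2−1·-4/5)/(116/15)=-9/58
row 4: denom=8−3·45/116=793/116; d'=(-34−3·-9/58)/(793/116)=-3890/793
back: M4=-3890/793
back: M3=-9/58−45/116·-3890/793=1386/793
back: M2=-4/5−4/15·1386/793=-1004/793
back: M1=-3−1/4·-1004/793=-2128/793
M: M0=0, M1=-2128/793, M2=-1004/793, M3=1386/793, M4=-3890/793, M5=0
seg 0: a=-5, c=M0/2=0, d=(M1−M0)/(6·1)=-1064/2379, b=Δ0−h0·(2M0+M1)/6=10580/2379
seg 1: a=-1, c=M1/2=-1064/793, d=(M2−M1)/(6·1)=562/2379, b=Δ1−h1·(2M1+M2)/6=7388/2379
seg 2: a=1, c=M2/2=-502/793, d=(M3−M2)/(6·1)=1195/2379, b=Δ2−h2·(2M2+M3)/6=2690/2379
seg 3: a=2, c=M3/2=693/793, d=(M4−M3)/(6·3)=-2638/7137, b=Δ3−h3·(2M3+M4)/6=251/183
seg 4: a=4, c=M4/2=-1945/793, d=(M5−M4)/(6·1)=1945/2379, b=Δ4−h4·(2M4+M5)/6=-8005/2379
t_q=27/4 → seg 4, τ=3/4; S=4+-8005/2379·τ+-1945/793·τ²+1945/2379·τ³=22413/50752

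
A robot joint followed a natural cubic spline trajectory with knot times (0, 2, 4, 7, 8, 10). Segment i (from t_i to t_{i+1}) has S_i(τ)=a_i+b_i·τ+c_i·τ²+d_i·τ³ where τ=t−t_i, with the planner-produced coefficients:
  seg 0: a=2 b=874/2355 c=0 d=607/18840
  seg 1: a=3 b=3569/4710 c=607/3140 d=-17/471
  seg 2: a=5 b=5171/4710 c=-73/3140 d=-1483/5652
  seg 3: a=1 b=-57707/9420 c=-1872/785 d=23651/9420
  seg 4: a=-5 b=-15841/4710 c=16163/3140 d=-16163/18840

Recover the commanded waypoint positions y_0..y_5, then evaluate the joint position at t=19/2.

y_0=2 y_1=3 y_2=5 y_3=1 y_4=-5 y_5=2
S(19/2) = -13651/10048

y_0 = S_0(0) = a_0 = 2
y_1 = S_1(0) = a_1 = 3
y_2 = S_2(0) = a_2 = 5
y_3 = S_3(0) = a_3 = 1
y_4 = S_4(0) = a_4 = -5
y_5 = S_4(2) = 2
t_q=19/2 is in segment 4 (τ=3/2); S_4(τ)=-13651/10048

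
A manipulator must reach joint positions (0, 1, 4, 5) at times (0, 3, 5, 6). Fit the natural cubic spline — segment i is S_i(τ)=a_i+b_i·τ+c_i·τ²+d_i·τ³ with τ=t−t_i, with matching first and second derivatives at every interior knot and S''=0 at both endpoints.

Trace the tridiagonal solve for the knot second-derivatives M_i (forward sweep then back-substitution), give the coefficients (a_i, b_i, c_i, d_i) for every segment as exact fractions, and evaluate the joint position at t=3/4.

  seg 0: a=0 b=-2/21 c=0 d=1/21
  seg 1: a=1 b=25/21 c=3/7 d=-23/168
  seg 2: a=4 b=53/42 c=-11/28 d=11/84
S(3/4) = -23/448

Δ: Δ0=1/3, Δ1=3/2, Δ2=1
row 1: diag=10, rhs=7; c'=1/5, d'=7/10
row 2: denom=6−2·1/5=28/5; d'=(-3−2·7/10)/(28/5)=-11/14
back: M2=-11/14
back: M1=7/10−1/5·-11/14=6/7
M: M0=0, M1=6/7, M2=-11/14, M3=0
seg 0: a=0, c=M0/2=0, d=(M1−M0)/(6·3)=1/21, b=Δ0−h0·(2M0+M1)/6=-2/21
seg 1: a=1, c=M1/2=3/7, d=(M2−M1)/(6·2)=-23/168, b=Δ1−h1·(2M1+M2)/6=25/21
seg 2: a=4, c=M2/2=-11/28, d=(M3−M2)/(6·1)=11/84, b=Δ2−h2·(2M2+M3)/6=53/42
t_q=3/4 → seg 0, τ=3/4; S=0+-2/21·τ+0·τ²+1/21·τ³=-23/448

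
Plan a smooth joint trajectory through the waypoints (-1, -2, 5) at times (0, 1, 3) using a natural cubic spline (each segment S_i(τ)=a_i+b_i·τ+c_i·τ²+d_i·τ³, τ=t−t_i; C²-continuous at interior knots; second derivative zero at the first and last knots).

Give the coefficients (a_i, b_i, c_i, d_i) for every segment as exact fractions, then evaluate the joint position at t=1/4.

Δ: Δ0=-1, Δ1=7/2
row 1: diag=6, rhs=27; c'=1/3, d'=9/2
back: M1=9/2
M: M0=0, M1=9/2, M2=0
seg 0: a=-1, c=M0/2=0, d=(M1−M0)/(6·1)=3/4, b=Δ0−h0·(2M0+M1)/6=-7/4
seg 1: a=-2, c=M1/2=9/4, d=(M2−M1)/(6·2)=-3/8, b=Δ1−h1·(2M1+M2)/6=1/2
t_q=1/4 → seg 0, τ=1/4; S=-1+-7/4·τ+0·τ²+3/4·τ³=-365/256

  seg 0: a=-1 b=-7/4 c=0 d=3/4
  seg 1: a=-2 b=1/2 c=9/4 d=-3/8
S(1/4) = -365/256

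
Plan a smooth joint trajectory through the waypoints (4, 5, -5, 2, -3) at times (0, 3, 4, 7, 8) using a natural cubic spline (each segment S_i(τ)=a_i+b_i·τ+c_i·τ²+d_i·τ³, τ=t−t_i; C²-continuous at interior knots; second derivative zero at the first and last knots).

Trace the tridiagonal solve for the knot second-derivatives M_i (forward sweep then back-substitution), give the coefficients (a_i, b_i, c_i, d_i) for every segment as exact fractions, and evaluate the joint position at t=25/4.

Δ: Δ0=1/3, Δ1=-10, Δ2=7/3, Δ3=-5
row 1: diag=8, rhs=-62; c'=1/8, d'=-31/4
row 2: denom=8−1·1/8=63/8; d'=(74−1·-31/4)/(63/8)=218/21
row 3: denom=8−3·8/21=48/7; d'=(-44−3·218/21)/(48/7)=-263/24
back: M3=-263/24
back: M2=218/21−8/21·-263/24=131/9
back: M1=-31/4−1/8·131/9=-689/72
M: M0=0, M1=-689/72, M2=131/9, M3=-263/24, M4=0
seg 0: a=4, c=M0/2=0, d=(M1−M0)/(6·3)=-689/1296, b=Δ0−h0·(2M0+M1)/6=737/144
seg 1: a=5, c=M1/2=-689/144, d=(M2−M1)/(6·1)=193/48, b=Δ1−h1·(2M1+M2)/6=-665/72
seg 2: a=-5, c=M2/2=131/18, d=(M3−M2)/(6·3)=-1837/1296, b=Δ2−h2·(2M2+M3)/6=-971/144
seg 3: a=2, c=M3/2=-263/48, d=(M4−M3)/(6·1)=263/144, b=Δ3−h3·(2M3+M4)/6=-97/72
t_q=25/4 → seg 2, τ=9/4; S=-5+-971/144·τ+131/18·τ²+-1837/1296·τ³=539/1024

  seg 0: a=4 b=737/144 c=0 d=-689/1296
  seg 1: a=5 b=-665/72 c=-689/144 d=193/48
  seg 2: a=-5 b=-971/144 c=131/18 d=-1837/1296
  seg 3: a=2 b=-97/72 c=-263/48 d=263/144
S(25/4) = 539/1024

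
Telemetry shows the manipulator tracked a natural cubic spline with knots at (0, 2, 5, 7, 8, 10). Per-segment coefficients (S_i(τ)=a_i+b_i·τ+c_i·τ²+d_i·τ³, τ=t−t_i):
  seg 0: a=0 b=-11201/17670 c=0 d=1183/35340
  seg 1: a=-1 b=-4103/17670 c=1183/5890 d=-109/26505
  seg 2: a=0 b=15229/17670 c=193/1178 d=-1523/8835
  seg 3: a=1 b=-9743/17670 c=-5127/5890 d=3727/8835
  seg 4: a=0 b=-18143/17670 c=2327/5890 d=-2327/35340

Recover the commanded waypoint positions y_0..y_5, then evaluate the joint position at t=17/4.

y_0 = S_0(0) = a_0 = 0
y_1 = S_1(0) = a_1 = -1
y_2 = S_2(0) = a_2 = 0
y_3 = S_3(0) = a_3 = 1
y_4 = S_4(0) = a_4 = 0
y_5 = S_4(2) = -1
t_q=17/4 is in segment 1 (τ=9/4); S_1(τ)=-20827/37696

y_0=0 y_1=-1 y_2=0 y_3=1 y_4=0 y_5=-1
S(17/4) = -20827/37696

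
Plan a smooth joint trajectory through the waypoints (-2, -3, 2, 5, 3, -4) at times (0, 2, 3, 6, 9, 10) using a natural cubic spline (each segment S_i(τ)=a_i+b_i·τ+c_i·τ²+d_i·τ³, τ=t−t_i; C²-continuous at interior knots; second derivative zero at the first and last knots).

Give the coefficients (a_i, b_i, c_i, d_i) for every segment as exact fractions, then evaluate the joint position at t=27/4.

  seg 0: a=-2 b=-18845/7314 c=0 d=3797/7314
  seg 1: a=-3 b=26719/7314 c=3797/1219 d=-12931/7314
  seg 2: a=2 b=16745/3657 c=-5337/2438 d=21857/65826
  seg 3: a=5 b=2995/7314 c=2923/3657 d=-25409/65826
  seg 4: a=3 b=-19078/3657 c=-6521/2438 d=6521/7314
S(27/4) = 872823/156032

Δ: Δ0=-1/2, Δ1=5, Δ2=1, Δ3=-2/3, Δ4=-7
row 1: diag=6, rhs=33; c'=1/6, d'=11/2
row 2: denom=8−1·1/6=47/6; d'=(-24−1·11/2)/(47/6)=-177/47
row 3: denom=12−3·18/47=510/47; d'=(-10−3·-177/47)/(510/47)=61/510
row 4: denom=8−3·47/170=1219/170; d'=(-38−3·61/510)/(1219/170)=-6521/1219
back: M4=-6521/1219
back: M3=61/510−47/170·-6521/1219=5846/3657
back: M2=-177/47−18/47·5846/3657=-5337/1219
back: M1=11/2−1/6·-5337/1219=7594/1219
M: M0=0, M1=7594/1219, M2=-5337/1219, M3=5846/3657, M4=-6521/1219, M5=0
seg 0: a=-2, c=M0/2=0, d=(M1−M0)/(6·2)=3797/7314, b=Δ0−h0·(2M0+M1)/6=-18845/7314
seg 1: a=-3, c=M1/2=3797/1219, d=(M2−M1)/(6·1)=-12931/7314, b=Δ1−h1·(2M1+M2)/6=26719/7314
seg 2: a=2, c=M2/2=-5337/2438, d=(M3−M2)/(6·3)=21857/65826, b=Δ2−h2·(2M2+M3)/6=16745/3657
seg 3: a=5, c=M3/2=2923/3657, d=(M4−M3)/(6·3)=-25409/65826, b=Δ3−h3·(2M3+M4)/6=2995/7314
seg 4: a=3, c=M4/2=-6521/2438, d=(M5−M4)/(6·1)=6521/7314, b=Δ4−h4·(2M4+M5)/6=-19078/3657
t_q=27/4 → seg 3, τ=3/4; S=5+2995/7314·τ+2923/3657·τ²+-25409/65826·τ³=872823/156032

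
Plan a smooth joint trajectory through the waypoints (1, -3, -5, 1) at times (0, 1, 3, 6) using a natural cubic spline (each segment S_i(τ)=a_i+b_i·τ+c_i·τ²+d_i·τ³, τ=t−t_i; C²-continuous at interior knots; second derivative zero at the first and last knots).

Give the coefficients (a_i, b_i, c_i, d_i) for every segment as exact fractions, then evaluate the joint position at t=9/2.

  seg 0: a=1 b=-31/7 c=0 d=3/7
  seg 1: a=-3 b=-22/7 c=9/7 d=-3/28
  seg 2: a=-5 b=5/7 c=9/14 d=-1/14
S(9/2) = -305/112

Δ: Δ0=-4, Δ1=-1, Δ2=2
row 1: diag=6, rhs=18; c'=1/3, d'=3
row 2: denom=10−2·1/3=28/3; d'=(18−2·3)/(28/3)=9/7
back: M2=9/7
back: M1=3−1/3·9/7=18/7
M: M0=0, M1=18/7, M2=9/7, M3=0
seg 0: a=1, c=M0/2=0, d=(M1−M0)/(6·1)=3/7, b=Δ0−h0·(2M0+M1)/6=-31/7
seg 1: a=-3, c=M1/2=9/7, d=(M2−M1)/(6·2)=-3/28, b=Δ1−h1·(2M1+M2)/6=-22/7
seg 2: a=-5, c=M2/2=9/14, d=(M3−M2)/(6·3)=-1/14, b=Δ2−h2·(2M2+M3)/6=5/7
t_q=9/2 → seg 2, τ=3/2; S=-5+5/7·τ+9/14·τ²+-1/14·τ³=-305/112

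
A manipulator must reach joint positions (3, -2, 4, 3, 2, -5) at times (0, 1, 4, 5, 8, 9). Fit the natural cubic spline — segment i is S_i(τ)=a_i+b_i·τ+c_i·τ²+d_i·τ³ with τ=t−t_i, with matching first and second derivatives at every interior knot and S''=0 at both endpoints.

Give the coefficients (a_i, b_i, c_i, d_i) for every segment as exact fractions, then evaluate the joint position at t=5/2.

  seg 0: a=3 b=-18400/2961 c=0 d=3595/2961
  seg 1: a=-2 b=-7615/2961 c=3595/987 d=-18818/26649
  seg 2: a=4 b=641/2961 c=-8033/2961 d=211/141
  seg 3: a=3 b=-2132/2961 c=5260/2961 d=-14635/26649
  seg 4: a=2 b=-14477/2961 c=-3125/987 d=3125/2961
S(5/2) = -15/329

Δ: Δ0=-5, Δ1=2, Δ2=-1, Δ3=-1/3, Δ4=-7
row 1: diag=8, rhs=42; c'=3/8, d'=21/4
row 2: denom=8−3·3/8=55/8; d'=(-18−3·21/4)/(55/8)=-54/11
row 3: denom=8−1·8/55=432/55; d'=(4−1·-54/11)/(432/55)=245/216
row 4: denom=8−3·55/144=329/48; d'=(-40−3·245/216)/(329/48)=-6250/987
back: M4=-6250/987
back: M3=245/216−55/144·-6250/987=10520/2961
back: M2=-54/11−8/55·10520/2961=-16066/2961
back: M1=21/4−3/8·-16066/2961=7190/987
M: M0=0, M1=7190/987, M2=-16066/2961, M3=10520/2961, M4=-6250/987, M5=0
seg 0: a=3, c=M0/2=0, d=(M1−M0)/(6·1)=3595/2961, b=Δ0−h0·(2M0+M1)/6=-18400/2961
seg 1: a=-2, c=M1/2=3595/987, d=(M2−M1)/(6·3)=-18818/26649, b=Δ1−h1·(2M1+M2)/6=-7615/2961
seg 2: a=4, c=M2/2=-8033/2961, d=(M3−M2)/(6·1)=211/141, b=Δ2−h2·(2M2+M3)/6=641/2961
seg 3: a=3, c=M3/2=5260/2961, d=(M4−M3)/(6·3)=-14635/26649, b=Δ3−h3·(2M3+M4)/6=-2132/2961
seg 4: a=2, c=M4/2=-3125/987, d=(M5−M4)/(6·1)=3125/2961, b=Δ4−h4·(2M4+M5)/6=-14477/2961
t_q=5/2 → seg 1, τ=3/2; S=-2+-7615/2961·τ+3595/987·τ²+-18818/26649·τ³=-15/329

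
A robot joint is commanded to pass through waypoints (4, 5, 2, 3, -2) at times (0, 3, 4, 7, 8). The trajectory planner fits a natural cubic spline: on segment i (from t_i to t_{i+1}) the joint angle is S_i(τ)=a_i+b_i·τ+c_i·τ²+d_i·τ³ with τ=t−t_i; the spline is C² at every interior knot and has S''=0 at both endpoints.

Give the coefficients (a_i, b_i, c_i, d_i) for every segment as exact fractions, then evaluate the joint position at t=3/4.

  seg 0: a=4 b=137/72 c=0 d=-113/648
  seg 1: a=5 b=-101/36 c=-113/72 d=11/8
  seg 2: a=2 b=-131/72 c=23/9 d=-397/648
  seg 3: a=3 b=-109/36 c=-71/24 d=71/72
S(3/4) = 2741/512

Δ: Δ0=1/3, Δ1=-3, Δ2=1/3, Δ3=-5
row 1: diag=8, rhs=-20; c'=1/8, d'=-5/2
row 2: denom=8−1·1/8=63/8; d'=(20−1·-5/2)/(63/8)=20/7
row 3: denom=8−3·8/21=48/7; d'=(-32−3·20/7)/(48/7)=-71/12
back: M3=-71/12
back: M2=20/7−8/21·-71/12=46/9
back: M1=-5/2−1/8·46/9=-113/36
M: M0=0, M1=-113/36, M2=46/9, M3=-71/12, M4=0
seg 0: a=4, c=M0/2=0, d=(M1−M0)/(6·3)=-113/648, b=Δ0−h0·(2M0+M1)/6=137/72
seg 1: a=5, c=M1/2=-113/72, d=(M2−M1)/(6·1)=11/8, b=Δ1−h1·(2M1+M2)/6=-101/36
seg 2: a=2, c=M2/2=23/9, d=(M3−M2)/(6·3)=-397/648, b=Δ2−h2·(2M2+M3)/6=-131/72
seg 3: a=3, c=M3/2=-71/24, d=(M4−M3)/(6·1)=71/72, b=Δ3−h3·(2M3+M4)/6=-109/36
t_q=3/4 → seg 0, τ=3/4; S=4+137/72·τ+0·τ²+-113/648·τ³=2741/512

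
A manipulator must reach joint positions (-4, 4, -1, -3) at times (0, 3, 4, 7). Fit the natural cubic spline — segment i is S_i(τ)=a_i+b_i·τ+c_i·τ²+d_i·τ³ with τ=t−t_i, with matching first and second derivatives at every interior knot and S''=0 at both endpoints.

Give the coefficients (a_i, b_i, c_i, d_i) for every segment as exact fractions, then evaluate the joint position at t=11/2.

  seg 0: a=-4 b=365/63 c=0 d=-197/567
  seg 1: a=4 b=-226/63 c=-197/63 d=12/7
  seg 2: a=-1 b=-296/63 c=127/63 d=-127/567
S(11/2) = -239/56

Δ: Δ0=8/3, Δ1=-5, Δ2=-2/3
row 1: diag=8, rhs=-46; c'=1/8, d'=-23/4
row 2: denom=8−1·1/8=63/8; d'=(26−1·-23/4)/(63/8)=254/63
back: M2=254/63
back: M1=-23/4−1/8·254/63=-394/63
M: M0=0, M1=-394/63, M2=254/63, M3=0
seg 0: a=-4, c=M0/2=0, d=(M1−M0)/(6·3)=-197/567, b=Δ0−h0·(2M0+M1)/6=365/63
seg 1: a=4, c=M1/2=-197/63, d=(M2−M1)/(6·1)=12/7, b=Δ1−h1·(2M1+M2)/6=-226/63
seg 2: a=-1, c=M2/2=127/63, d=(M3−M2)/(6·3)=-127/567, b=Δ2−h2·(2M2+M3)/6=-296/63
t_q=11/2 → seg 2, τ=3/2; S=-1+-296/63·τ+127/63·τ²+-127/567·τ³=-239/56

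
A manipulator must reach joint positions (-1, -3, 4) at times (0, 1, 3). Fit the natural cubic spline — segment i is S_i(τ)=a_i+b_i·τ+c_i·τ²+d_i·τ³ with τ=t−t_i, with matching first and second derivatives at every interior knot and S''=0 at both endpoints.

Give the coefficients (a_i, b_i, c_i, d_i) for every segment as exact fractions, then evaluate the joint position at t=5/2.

Δ: Δ0=-2, Δ1=7/2
row 1: diag=6, rhs=33; c'=1/3, d'=11/2
back: M1=11/2
M: M0=0, M1=11/2, M2=0
seg 0: a=-1, c=M0/2=0, d=(M1−M0)/(6·1)=11/12, b=Δ0−h0·(2M0+M1)/6=-35/12
seg 1: a=-3, c=M1/2=11/4, d=(M2−M1)/(6·2)=-11/24, b=Δ1−h1·(2M1+M2)/6=-1/6
t_q=5/2 → seg 1, τ=3/2; S=-3+-1/6·τ+11/4·τ²+-11/24·τ³=89/64

  seg 0: a=-1 b=-35/12 c=0 d=11/12
  seg 1: a=-3 b=-1/6 c=11/4 d=-11/24
S(5/2) = 89/64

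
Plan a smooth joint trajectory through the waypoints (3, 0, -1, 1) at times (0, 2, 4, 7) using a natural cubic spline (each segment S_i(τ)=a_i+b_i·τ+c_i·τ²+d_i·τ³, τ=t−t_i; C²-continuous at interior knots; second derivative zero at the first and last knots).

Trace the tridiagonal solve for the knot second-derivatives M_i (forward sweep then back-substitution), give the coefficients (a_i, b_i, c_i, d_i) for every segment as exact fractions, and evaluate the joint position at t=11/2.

Δ: Δ0=-3/2, Δ1=-1/2, Δ2=2/3
row 1: diag=8, rhs=6; c'=1/4, d'=3/4
row 2: denom=10−2·1/4=19/2; d'=(7−2·3/4)/(19/2)=11/19
back: M2=11/19
back: M1=3/4−1/4·11/19=23/38
M: M0=0, M1=23/38, M2=11/19, M3=0
seg 0: a=3, c=M0/2=0, d=(M1−M0)/(6·2)=23/456, b=Δ0−h0·(2M0+M1)/6=-97/57
seg 1: a=0, c=M1/2=23/76, d=(M2−M1)/(6·2)=-1/456, b=Δ1−h1·(2M1+M2)/6=-125/114
seg 2: a=-1, c=M2/2=11/38, d=(M3−M2)/(6·3)=-11/342, b=Δ2−h2·(2M2+M3)/6=5/57
t_q=11/2 → seg 2, τ=3/2; S=-1+5/57·τ+11/38·τ²+-11/342·τ³=-99/304

  seg 0: a=3 b=-97/57 c=0 d=23/456
  seg 1: a=0 b=-125/114 c=23/76 d=-1/456
  seg 2: a=-1 b=5/57 c=11/38 d=-11/342
S(11/2) = -99/304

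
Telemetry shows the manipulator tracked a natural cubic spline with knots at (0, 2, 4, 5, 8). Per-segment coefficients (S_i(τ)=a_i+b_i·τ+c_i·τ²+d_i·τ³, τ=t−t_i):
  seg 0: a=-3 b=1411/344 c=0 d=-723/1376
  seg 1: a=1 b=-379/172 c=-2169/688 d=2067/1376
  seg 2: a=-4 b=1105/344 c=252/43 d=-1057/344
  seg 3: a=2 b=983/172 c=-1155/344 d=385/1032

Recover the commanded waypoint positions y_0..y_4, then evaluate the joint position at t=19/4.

y_0 = S_0(0) = a_0 = -3
y_1 = S_1(0) = a_1 = 1
y_2 = S_2(0) = a_2 = -4
y_3 = S_3(0) = a_3 = 2
y_4 = S_3(3) = -1
t_q=19/4 is in segment 2 (τ=3/4); S_2(τ)=9013/22016

y_0=-3 y_1=1 y_2=-4 y_3=2 y_4=-1
S(19/4) = 9013/22016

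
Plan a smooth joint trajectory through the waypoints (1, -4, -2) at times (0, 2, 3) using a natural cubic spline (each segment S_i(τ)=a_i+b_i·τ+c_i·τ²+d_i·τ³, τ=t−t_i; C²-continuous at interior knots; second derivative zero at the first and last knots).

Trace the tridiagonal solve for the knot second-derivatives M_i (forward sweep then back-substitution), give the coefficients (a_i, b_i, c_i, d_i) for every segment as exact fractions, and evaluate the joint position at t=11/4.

  seg 0: a=1 b=-4 c=0 d=3/8
  seg 1: a=-4 b=1/2 c=9/4 d=-3/4
S(11/4) = -685/256

Δ: Δ0=-5/2, Δ1=2
row 1: diag=6, rhs=27; c'=1/6, d'=9/2
back: M1=9/2
M: M0=0, M1=9/2, M2=0
seg 0: a=1, c=M0/2=0, d=(M1−M0)/(6·2)=3/8, b=Δ0−h0·(2M0+M1)/6=-4
seg 1: a=-4, c=M1/2=9/4, d=(M2−M1)/(6·1)=-3/4, b=Δ1−h1·(2M1+M2)/6=1/2
t_q=11/4 → seg 1, τ=3/4; S=-4+1/2·τ+9/4·τ²+-3/4·τ³=-685/256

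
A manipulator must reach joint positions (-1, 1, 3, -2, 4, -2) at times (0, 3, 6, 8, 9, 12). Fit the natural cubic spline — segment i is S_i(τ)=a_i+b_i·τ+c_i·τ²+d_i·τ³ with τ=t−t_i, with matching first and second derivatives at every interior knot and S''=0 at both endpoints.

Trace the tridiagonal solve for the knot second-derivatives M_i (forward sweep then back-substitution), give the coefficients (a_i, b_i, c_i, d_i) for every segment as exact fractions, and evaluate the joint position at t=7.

Δ: Δ0=2/3, Δ1=2/3, Δ2=-5/2, Δ3=6, Δ4=-2
row 1: diag=12, rhs=0; c'=1/4, d'=0
row 2: denom=10−3·1/4=37/4; d'=(-19−3·0)/(37/4)=-76/37
row 3: denom=6−2·8/37=206/37; d'=(51−2·-76/37)/(206/37)=2039/206
row 4: denom=8−1·37/206=1611/206; d'=(-48−1·2039/206)/(1611/206)=-11927/1611
back: M4=-11927/1611
back: M3=2039/206−37/206·-11927/1611=18088/1611
back: M2=-76/37−8/37·18088/1611=-7220/1611
back: M1=0−1/4·-7220/1611=1805/1611
M: M0=0, M1=1805/1611, M2=-7220/1611, M3=18088/1611, M4=-11927/1611, M5=0
seg 0: a=-1, c=M0/2=0, d=(M1−M0)/(6·3)=1805/28998, b=Δ0−h0·(2M0+M1)/6=343/3222
seg 1: a=1, c=M1/2=1805/3222, d=(M2−M1)/(6·3)=-9025/28998, b=Δ1−h1·(2M1+M2)/6=2879/1611
seg 2: a=3, c=M2/2=-3610/1611, d=(M3−M2)/(6·2)=703/537, b=Δ2−h2·(2M2+M3)/6=-10487/3222
seg 3: a=-2, c=M3/2=9044/1611, d=(M4−M3)/(6·1)=-3335/1074, b=Δ3−h3·(2M3+M4)/6=11249/3222
seg 4: a=4, c=M4/2=-11927/3222, d=(M5−M4)/(6·3)=11927/28998, b=Δ4−h4·(2M4+M5)/6=8705/1611
t_q=7 → seg 2, τ=1; S=3+-10487/3222·τ+-3610/1611·τ²+703/537·τ³=-3823/3222

  seg 0: a=-1 b=343/3222 c=0 d=1805/28998
  seg 1: a=1 b=2879/1611 c=1805/3222 d=-9025/28998
  seg 2: a=3 b=-10487/3222 c=-3610/1611 d=703/537
  seg 3: a=-2 b=11249/3222 c=9044/1611 d=-3335/1074
  seg 4: a=4 b=8705/1611 c=-11927/3222 d=11927/28998
S(7) = -3823/3222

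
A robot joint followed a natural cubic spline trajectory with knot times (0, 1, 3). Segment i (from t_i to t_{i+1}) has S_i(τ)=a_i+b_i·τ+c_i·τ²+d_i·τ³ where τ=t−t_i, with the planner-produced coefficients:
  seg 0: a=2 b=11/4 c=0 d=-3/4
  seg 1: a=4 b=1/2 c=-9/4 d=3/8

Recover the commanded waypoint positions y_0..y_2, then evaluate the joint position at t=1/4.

y_0=2 y_1=4 y_2=-1
S(1/4) = 685/256

y_0 = S_0(0) = a_0 = 2
y_1 = S_1(0) = a_1 = 4
y_2 = S_1(2) = -1
t_q=1/4 is in segment 0 (τ=1/4); S_0(τ)=685/256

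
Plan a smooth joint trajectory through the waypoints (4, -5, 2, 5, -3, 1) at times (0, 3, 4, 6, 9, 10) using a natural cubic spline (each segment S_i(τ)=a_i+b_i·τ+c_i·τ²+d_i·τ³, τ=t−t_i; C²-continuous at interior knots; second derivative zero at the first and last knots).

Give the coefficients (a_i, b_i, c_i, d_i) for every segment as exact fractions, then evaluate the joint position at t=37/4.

  seg 0: a=4 b=-43829/6162 c=0 d=25343/55458
  seg 1: a=-5 b=16100/3081 c=25343/6162 d=-4803/2054
  seg 2: a=2 b=39659/6162 c=-8942/3081 d=223/1027
  seg 3: a=5 b=-1217/474 c=-4928/3081 d=28957/55458
  seg 4: a=-3 b=5957/3081 c=6367/2054 d=-6367/6162
S(37/4) = -307481/131456

Δ: Δ0=-3, Δ1=7, Δ2=3/2, Δ3=-8/3, Δ4=4
row 1: diag=8, rhs=60; c'=1/8, d'=15/2
row 2: denom=6−1·1/8=47/8; d'=(-33−1·15/2)/(47/8)=-324/47
row 3: denom=10−2·16/47=438/47; d'=(-25−2·-324/47)/(438/47)=-527/438
row 4: denom=8−3·47/146=1027/146; d'=(40−3·-527/438)/(1027/146)=6367/1027
back: M4=6367/1027
back: M3=-527/438−47/146·6367/1027=-9856/3081
back: M2=-324/47−16/47·-9856/3081=-17884/3081
back: M1=15/2−1/8·-17884/3081=25343/3081
M: M0=0, M1=25343/3081, M2=-17884/3081, M3=-9856/3081, M4=6367/1027, M5=0
seg 0: a=4, c=M0/2=0, d=(M1−M0)/(6·3)=25343/55458, b=Δ0−h0·(2M0+M1)/6=-43829/6162
seg 1: a=-5, c=M1/2=25343/6162, d=(M2−M1)/(6·1)=-4803/2054, b=Δ1−h1·(2M1+M2)/6=16100/3081
seg 2: a=2, c=M2/2=-8942/3081, d=(M3−M2)/(6·2)=223/1027, b=Δ2−h2·(2M2+M3)/6=39659/6162
seg 3: a=5, c=M3/2=-4928/3081, d=(M4−M3)/(6·3)=28957/55458, b=Δ3−h3·(2M3+M4)/6=-1217/474
seg 4: a=-3, c=M4/2=6367/2054, d=(M5−M4)/(6·1)=-6367/6162, b=Δ4−h4·(2M4+M5)/6=5957/3081
t_q=37/4 → seg 4, τ=1/4; S=-3+5957/3081·τ+6367/2054·τ²+-6367/6162·τ³=-307481/131456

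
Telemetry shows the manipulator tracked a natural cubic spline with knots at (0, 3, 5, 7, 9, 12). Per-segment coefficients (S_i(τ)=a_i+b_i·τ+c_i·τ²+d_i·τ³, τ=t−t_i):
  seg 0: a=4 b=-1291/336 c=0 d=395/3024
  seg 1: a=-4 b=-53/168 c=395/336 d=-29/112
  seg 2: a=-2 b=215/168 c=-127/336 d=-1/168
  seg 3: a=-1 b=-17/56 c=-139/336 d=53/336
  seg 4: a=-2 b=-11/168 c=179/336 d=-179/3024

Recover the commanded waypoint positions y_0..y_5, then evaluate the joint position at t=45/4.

y_0 = S_0(0) = a_0 = 4
y_1 = S_1(0) = a_1 = -4
y_2 = S_2(0) = a_2 = -2
y_3 = S_3(0) = a_3 = -1
y_4 = S_4(0) = a_4 = -2
y_5 = S_4(3) = 1
t_q=45/4 is in segment 4 (τ=9/4); S_4(τ)=-893/7168

y_0=4 y_1=-4 y_2=-2 y_3=-1 y_4=-2 y_5=1
S(45/4) = -893/7168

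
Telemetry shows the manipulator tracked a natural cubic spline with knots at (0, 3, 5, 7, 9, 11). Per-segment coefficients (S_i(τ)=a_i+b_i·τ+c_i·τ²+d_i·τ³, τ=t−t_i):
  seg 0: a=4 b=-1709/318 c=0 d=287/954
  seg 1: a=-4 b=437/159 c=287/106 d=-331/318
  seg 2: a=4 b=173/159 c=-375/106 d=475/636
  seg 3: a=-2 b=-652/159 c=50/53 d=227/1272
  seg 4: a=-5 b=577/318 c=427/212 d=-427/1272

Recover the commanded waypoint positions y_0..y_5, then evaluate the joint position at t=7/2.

y_0 = S_0(0) = a_0 = 4
y_1 = S_1(0) = a_1 = -4
y_2 = S_2(0) = a_2 = 4
y_3 = S_3(0) = a_3 = -2
y_4 = S_4(0) = a_4 = -5
y_5 = S_4(2) = 4
t_q=7/2 is in segment 1 (τ=1/2); S_1(τ)=-1763/848

y_0=4 y_1=-4 y_2=4 y_3=-2 y_4=-5 y_5=4
S(7/2) = -1763/848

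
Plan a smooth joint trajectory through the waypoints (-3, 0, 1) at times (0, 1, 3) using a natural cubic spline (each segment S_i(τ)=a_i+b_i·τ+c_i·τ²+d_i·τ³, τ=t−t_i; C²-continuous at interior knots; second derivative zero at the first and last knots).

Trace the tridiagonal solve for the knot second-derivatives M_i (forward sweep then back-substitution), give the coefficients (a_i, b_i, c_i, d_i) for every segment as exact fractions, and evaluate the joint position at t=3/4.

Δ: Δ0=3, Δ1=1/2
row 1: diag=6, rhs=-15; c'=1/3, d'=-5/2
back: M1=-5/2
M: M0=0, M1=-5/2, M2=0
seg 0: a=-3, c=M0/2=0, d=(M1−M0)/(6·1)=-5/12, b=Δ0−h0·(2M0+M1)/6=41/12
seg 1: a=0, c=M1/2=-5/4, d=(M2−M1)/(6·2)=5/24, b=Δ1−h1·(2M1+M2)/6=13/6
t_q=3/4 → seg 0, τ=3/4; S=-3+41/12·τ+0·τ²+-5/12·τ³=-157/256

  seg 0: a=-3 b=41/12 c=0 d=-5/12
  seg 1: a=0 b=13/6 c=-5/4 d=5/24
S(3/4) = -157/256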